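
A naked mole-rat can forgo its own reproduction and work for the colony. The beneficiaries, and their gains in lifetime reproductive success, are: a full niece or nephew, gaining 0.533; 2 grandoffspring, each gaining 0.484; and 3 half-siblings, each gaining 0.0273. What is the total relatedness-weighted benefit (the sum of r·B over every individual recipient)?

r to a full niece or nephew = 0.25 (full aunt/uncle↔niece/nephew: two paths of length 3 through the shared grandparent pair: r = 2·(1/2)^3 = 1/4).
r to a grandoffspring = 0.25 (two parent–offspring links: r = (1/2)^2 = 1/4).
r to a half-sibling = 0.25 (half-sibs share one parent — one path of length 2: r = (1/2)^2 = 1/4).
Summing one r·B term per recipient: 1·0.25·0.533 + 2·0.25·0.484 + 3·0.25·0.0273 = 0.395725.

0.395725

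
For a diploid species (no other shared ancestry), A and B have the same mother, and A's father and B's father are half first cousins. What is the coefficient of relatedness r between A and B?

0.265625

Independent pedigree routes through distinct common ancestors add.
A and B are related in two ways: half-sibs through their shared mother (r = 1/4) and half second cousins through their fathers (r = 1/64).
r = 1/4 + 1/64 = 17/64 = 0.265625.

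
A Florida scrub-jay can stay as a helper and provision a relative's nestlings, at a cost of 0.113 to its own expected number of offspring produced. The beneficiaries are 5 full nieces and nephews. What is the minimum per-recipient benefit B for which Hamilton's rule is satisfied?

0.0904

r to a full niece or nephew = 0.25 (full aunt/uncle↔niece/nephew: two paths of length 3 through the shared grandparent pair: r = 2·(1/2)^3 = 1/4).
Hamilton's rule with n recipients of equal r: n·r·B > C, so B > C/(n·r) = 0.113/(5·0.25) = 0.0904.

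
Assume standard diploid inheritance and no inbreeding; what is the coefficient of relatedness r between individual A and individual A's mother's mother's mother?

Each parent–offspring link contributes a factor of 1/2, and independent paths through distinct common ancestors add.
Three parent–offspring links: r = (1/2)^3 = 1/8.

0.125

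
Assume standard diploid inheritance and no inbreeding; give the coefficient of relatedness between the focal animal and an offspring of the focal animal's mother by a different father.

Each parent–offspring link contributes a factor of 1/2, and independent paths through distinct common ancestors add.
Half-sibs share one parent — one path of length 2: r = (1/2)^2 = 1/4.

0.25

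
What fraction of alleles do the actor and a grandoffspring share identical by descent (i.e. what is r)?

0.25

Each parent–offspring link contributes a factor of 1/2, and independent paths through distinct common ancestors add.
Two parent–offspring links: r = (1/2)^2 = 1/4.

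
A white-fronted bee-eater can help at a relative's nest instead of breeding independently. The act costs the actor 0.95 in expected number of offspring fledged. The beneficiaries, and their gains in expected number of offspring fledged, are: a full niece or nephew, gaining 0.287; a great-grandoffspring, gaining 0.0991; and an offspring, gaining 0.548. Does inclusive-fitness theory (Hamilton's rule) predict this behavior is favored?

No

Hamilton's rule: the trait is favored when the sum of r·B over every recipient exceeds the actor's cost C.
r to a full niece or nephew = 0.25 (full aunt/uncle↔niece/nephew: two paths of length 3 through the shared grandparent pair: r = 2·(1/2)^3 = 1/4).
r to a great-grandoffspring = 1/8 (three parent–offspring links: r = (1/2)^3 = 1/8).
r to an offspring = 1/2 (one parent–offspring link: r = (1/2)^1 = 1/2).
Summing one r·B term per recipient: 1·0.25·0.287 + 1·0.125·0.0991 + 1·0.5·0.548 = 0.3581375.
0.3581375 < 0.95: the indirect benefit is less than the cost.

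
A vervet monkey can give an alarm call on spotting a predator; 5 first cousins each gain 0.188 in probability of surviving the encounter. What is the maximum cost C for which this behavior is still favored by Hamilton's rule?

r to a first cousin = 0.125 (first cousins share one grandparent pair — two paths of length 4: r = 2·(1/2)^4 = 1/8).
Hamilton's rule: n·r·B > C, so the trait is favored while C < n·r·B = 5·0.125·0.188 = 0.1175.

0.1175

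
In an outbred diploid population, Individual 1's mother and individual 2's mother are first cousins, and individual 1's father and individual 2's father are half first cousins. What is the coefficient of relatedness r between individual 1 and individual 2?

With two independent routes of shared ancestry, r is the sum of the two contributions.
Individual 1 and individual 2 are related in two ways: second cousins through their mothers (r = 1/32) and half second cousins through their fathers (r = 1/64).
r = 1/32 + 1/64 = 0.046875.

0.046875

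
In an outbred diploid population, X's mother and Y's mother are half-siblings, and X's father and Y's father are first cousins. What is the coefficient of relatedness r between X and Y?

0.09375

Wright's path rule: contributions from independent ancestry routes add.
X and Y are related in two ways: half first cousins through their mothers (r = 1/16) and second cousins through their fathers (r = 1/32).
r = 1/16 + 1/32 = 3/32 = 0.09375.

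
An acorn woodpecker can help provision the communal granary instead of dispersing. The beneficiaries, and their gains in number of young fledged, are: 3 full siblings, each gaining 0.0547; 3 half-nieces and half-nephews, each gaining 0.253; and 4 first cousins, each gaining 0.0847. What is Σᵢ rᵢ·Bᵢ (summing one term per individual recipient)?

0.219275

r to a full sibling = 1/2 (full sibs share both parents — two paths of length 2: r = 2·(1/2)^2 = 1/2).
r to a half-niece or half-nephew = 0.125 (half-aunt/uncle↔niece/nephew: one path of length 3: r = (1/2)^3 = 1/8).
r to a first cousin = 1/8 (first cousins share one grandparent pair — two paths of length 4: r = 2·(1/2)^4 = 1/8).
Summing one r·B term per recipient: 3·0.5·0.0547 + 3·0.125·0.253 + 4·0.125·0.0847 = 0.219275.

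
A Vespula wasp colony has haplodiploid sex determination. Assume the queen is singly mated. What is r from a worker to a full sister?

0.75

Haplodiploid full sisters inherit their father's entire haploid genome identically (contributing 1/2) and on average half of their mother's contribution (1/2 · 1/2 = 1/4); r = 1/2 + 1/4 = 3/4.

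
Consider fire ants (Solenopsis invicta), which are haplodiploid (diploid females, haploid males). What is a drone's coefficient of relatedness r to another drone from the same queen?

0.5

Haploid brothers each carry a random half of the queen's diploid genome, so on average they share half: r = 1/2.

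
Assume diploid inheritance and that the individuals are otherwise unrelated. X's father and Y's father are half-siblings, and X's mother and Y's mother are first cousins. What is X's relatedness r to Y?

0.09375

Wright's path rule: contributions from independent ancestry routes add.
X and Y are related in two ways: half first cousins through their fathers (r = 1/16) and second cousins through their mothers (r = 1/32).
r = 1/16 + 1/32 = 0.09375.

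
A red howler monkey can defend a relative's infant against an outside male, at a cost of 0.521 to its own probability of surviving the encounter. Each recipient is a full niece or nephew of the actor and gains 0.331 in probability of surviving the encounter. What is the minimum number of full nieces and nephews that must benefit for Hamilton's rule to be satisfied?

r to a full niece or nephew = 0.25 (full aunt/uncle↔niece/nephew: two paths of length 3 through the shared grandparent pair: r = 2·(1/2)^3 = 1/4).
Hamilton's rule: n·r·B > C  ⇒  n > C/(r·B) = 0.521/(0.25·0.331) = 6.296.
The smallest integer exceeding 6.296 is 7.

7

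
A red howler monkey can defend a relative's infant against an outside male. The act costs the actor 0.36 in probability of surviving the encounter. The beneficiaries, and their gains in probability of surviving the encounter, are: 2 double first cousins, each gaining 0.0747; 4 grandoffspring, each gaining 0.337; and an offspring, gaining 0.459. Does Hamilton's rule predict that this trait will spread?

Hamilton's rule: the trait is favored when the sum of r·B over every recipient exceeds the actor's cost C.
r to a double first cousin = 1/4 (double first cousins share both grandparent pairs — four paths of length 4: r = 4·(1/2)^4 = 1/4).
r to a grandoffspring = 1/4 (two parent–offspring links: r = (1/2)^2 = 1/4).
r to an offspring = 0.5 (one parent–offspring link: r = (1/2)^1 = 1/2).
Summing one r·B term per recipient: 2·0.25·0.0747 + 4·0.25·0.337 + 1·0.5·0.459 = 0.60385.
0.60385 > 0.36: the indirect benefit exceeds the cost.

Yes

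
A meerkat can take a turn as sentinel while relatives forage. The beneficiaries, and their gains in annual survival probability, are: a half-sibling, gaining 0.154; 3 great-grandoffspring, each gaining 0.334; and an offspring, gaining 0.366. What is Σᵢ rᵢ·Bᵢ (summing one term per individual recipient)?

r to a half-sibling = 1/4 (half-sibs share one parent — one path of length 2: r = (1/2)^2 = 1/4).
r to a great-grandoffspring = 1/8 (three parent–offspring links: r = (1/2)^3 = 1/8).
r to an offspring = 0.5 (one parent–offspring link: r = (1/2)^1 = 1/2).
Summing one r·B term per recipient: 1·0.25·0.154 + 3·0.125·0.334 + 1·0.5·0.366 = 0.34675.

0.34675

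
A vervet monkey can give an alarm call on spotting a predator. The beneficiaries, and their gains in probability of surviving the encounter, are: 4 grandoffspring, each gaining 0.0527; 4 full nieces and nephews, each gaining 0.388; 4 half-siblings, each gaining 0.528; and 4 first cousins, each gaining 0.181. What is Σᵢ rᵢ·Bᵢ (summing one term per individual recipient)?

1.0592

r to a grandoffspring = 0.25 (two parent–offspring links: r = (1/2)^2 = 1/4).
r to a full niece or nephew = 0.25 (full aunt/uncle↔niece/nephew: two paths of length 3 through the shared grandparent pair: r = 2·(1/2)^3 = 1/4).
r to a half-sibling = 1/4 (half-sibs share one parent — one path of length 2: r = (1/2)^2 = 1/4).
r to a first cousin = 1/8 (first cousins share one grandparent pair — two paths of length 4: r = 2·(1/2)^4 = 1/8).
Summing one r·B term per recipient: 4·0.25·0.0527 + 4·0.25·0.388 + 4·0.25·0.528 + 4·0.125·0.181 = 1.0592.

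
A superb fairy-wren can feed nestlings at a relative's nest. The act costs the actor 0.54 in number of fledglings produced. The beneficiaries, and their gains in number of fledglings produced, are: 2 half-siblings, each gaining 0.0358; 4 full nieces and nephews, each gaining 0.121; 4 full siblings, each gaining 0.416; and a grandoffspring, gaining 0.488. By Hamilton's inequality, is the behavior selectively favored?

Hamilton's rule: the trait is favored when the sum of r·B over every recipient exceeds the actor's cost C.
r to a half-sibling = 1/4 (half-sibs share one parent — one path of length 2: r = (1/2)^2 = 1/4).
r to a full niece or nephew = 1/4 (full aunt/uncle↔niece/nephew: two paths of length 3 through the shared grandparent pair: r = 2·(1/2)^3 = 1/4).
r to a full sibling = 0.5 (full sibs share both parents — two paths of length 2: r = 2·(1/2)^2 = 1/2).
r to a grandoffspring = 1/4 (two parent–offspring links: r = (1/2)^2 = 1/4).
Summing one r·B term per recipient: 2·0.25·0.0358 + 4·0.25·0.121 + 4·0.5·0.416 + 1·0.25·0.488 = 1.0929.
1.0929 > 0.54: the indirect benefit exceeds the cost.

Yes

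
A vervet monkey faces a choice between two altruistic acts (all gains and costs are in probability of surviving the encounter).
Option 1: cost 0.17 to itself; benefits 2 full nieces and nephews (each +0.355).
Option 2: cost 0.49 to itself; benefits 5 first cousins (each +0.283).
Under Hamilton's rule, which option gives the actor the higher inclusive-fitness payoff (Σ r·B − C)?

Option 1

Option 1: r to a full niece or nephew = 0.25.
Option 1: Σ r·B − C = (2·0.25·0.355) − 0.17 = 0.0075.
Option 2: r to a first cousin = 0.125.
Option 2: Σ r·B − C = (5·0.125·0.283) − 0.49 = -0.313125.
Option 1 has the higher net inclusive-fitness payoff.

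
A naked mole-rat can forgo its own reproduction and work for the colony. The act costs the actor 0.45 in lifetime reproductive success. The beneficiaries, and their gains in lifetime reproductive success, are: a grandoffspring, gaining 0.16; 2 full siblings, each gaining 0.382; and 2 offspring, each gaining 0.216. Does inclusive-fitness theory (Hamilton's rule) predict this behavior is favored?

Hamilton's rule: the trait is favored when the sum of r·B over every recipient exceeds the actor's cost C.
r to a grandoffspring = 1/4 (two parent–offspring links: r = (1/2)^2 = 1/4).
r to a full sibling = 0.5 (full sibs share both parents — two paths of length 2: r = 2·(1/2)^2 = 1/2).
r to an offspring = 1/2 (one parent–offspring link: r = (1/2)^1 = 1/2).
Summing one r·B term per recipient: 1·0.25·0.16 + 2·0.5·0.382 + 2·0.5·0.216 = 0.638.
0.638 > 0.45: the indirect benefit exceeds the cost.

Yes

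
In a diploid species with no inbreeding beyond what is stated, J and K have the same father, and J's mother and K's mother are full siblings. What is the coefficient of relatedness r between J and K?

With two independent routes of shared ancestry, r is the sum of the two contributions.
J and K are related in two ways: half-sibs through their shared father (r = 1/4) and first cousins through their mothers (r = 1/8).
r = 1/4 + 1/8 = 3/8 = 0.375.

0.375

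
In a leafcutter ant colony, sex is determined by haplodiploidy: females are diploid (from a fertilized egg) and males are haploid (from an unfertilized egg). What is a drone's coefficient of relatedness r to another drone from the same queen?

Haploid brothers each carry a random half of the queen's diploid genome, so on average they share half: r = 1/2.

0.5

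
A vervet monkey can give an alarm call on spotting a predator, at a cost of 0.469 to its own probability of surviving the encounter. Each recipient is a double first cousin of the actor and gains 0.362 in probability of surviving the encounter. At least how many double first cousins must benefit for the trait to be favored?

6

r to a double first cousin = 0.25 (double first cousins share both grandparent pairs — four paths of length 4: r = 4·(1/2)^4 = 1/4).
Hamilton's rule: n·r·B > C  ⇒  n > C/(r·B) = 0.469/(0.25·0.362) = 5.182.
The smallest integer exceeding 5.182 is 6.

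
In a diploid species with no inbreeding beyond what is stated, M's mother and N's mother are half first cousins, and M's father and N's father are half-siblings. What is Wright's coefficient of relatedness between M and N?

Relatedness sums over independent paths through distinct common ancestors.
M and N are related in two ways: half second cousins through their mothers (r = 1/64) and half first cousins through their fathers (r = 1/16).
r = 1/64 + 1/16 = 0.078125.

0.078125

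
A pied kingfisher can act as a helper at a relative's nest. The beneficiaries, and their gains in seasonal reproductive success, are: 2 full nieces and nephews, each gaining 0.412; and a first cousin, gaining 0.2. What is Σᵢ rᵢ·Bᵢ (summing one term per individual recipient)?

0.231

r to a full niece or nephew = 0.25 (full aunt/uncle↔niece/nephew: two paths of length 3 through the shared grandparent pair: r = 2·(1/2)^3 = 1/4).
r to a first cousin = 0.125 (first cousins share one grandparent pair — two paths of length 4: r = 2·(1/2)^4 = 1/8).
Summing one r·B term per recipient: 2·0.25·0.412 + 1·0.125·0.2 = 0.231.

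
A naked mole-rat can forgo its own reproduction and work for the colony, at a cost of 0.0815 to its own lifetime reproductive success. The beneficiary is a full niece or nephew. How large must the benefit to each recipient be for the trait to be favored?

0.326

r to a full niece or nephew = 1/4 (full aunt/uncle↔niece/nephew: two paths of length 3 through the shared grandparent pair: r = 2·(1/2)^3 = 1/4).
Hamilton's rule with n recipients of equal r: n·r·B > C, so B > C/(n·r) = 0.0815/(1·0.25) = 0.326.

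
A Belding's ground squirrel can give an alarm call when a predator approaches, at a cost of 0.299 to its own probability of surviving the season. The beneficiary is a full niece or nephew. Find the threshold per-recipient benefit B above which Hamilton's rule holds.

r to a full niece or nephew = 1/4 (full aunt/uncle↔niece/nephew: two paths of length 3 through the shared grandparent pair: r = 2·(1/2)^3 = 1/4).
Hamilton's rule with n recipients of equal r: n·r·B > C, so B > C/(n·r) = 0.299/(1·0.25) = 1.196.

1.196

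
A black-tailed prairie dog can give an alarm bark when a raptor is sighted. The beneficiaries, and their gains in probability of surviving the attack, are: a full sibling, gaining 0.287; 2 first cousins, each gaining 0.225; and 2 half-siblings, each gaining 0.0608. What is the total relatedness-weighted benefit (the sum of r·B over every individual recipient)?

r to a full sibling = 1/2 (full sibs share both parents — two paths of length 2: r = 2·(1/2)^2 = 1/2).
r to a first cousin = 1/8 (first cousins share one grandparent pair — two paths of length 4: r = 2·(1/2)^4 = 1/8).
r to a half-sibling = 0.25 (half-sibs share one parent — one path of length 2: r = (1/2)^2 = 1/4).
Summing one r·B term per recipient: 1·0.5·0.287 + 2·0.125·0.225 + 2·0.25·0.0608 = 0.23015.

0.23015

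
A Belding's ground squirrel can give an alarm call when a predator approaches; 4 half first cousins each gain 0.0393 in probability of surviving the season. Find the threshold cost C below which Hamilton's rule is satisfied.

r to a half first cousin = 1/16 (half first cousins share one grandparent — one path of length 4: r = (1/2)^4 = 1/16).
Hamilton's rule: n·r·B > C, so the trait is favored while C < n·r·B = 4·0.0625·0.0393 = 0.009825.

0.009825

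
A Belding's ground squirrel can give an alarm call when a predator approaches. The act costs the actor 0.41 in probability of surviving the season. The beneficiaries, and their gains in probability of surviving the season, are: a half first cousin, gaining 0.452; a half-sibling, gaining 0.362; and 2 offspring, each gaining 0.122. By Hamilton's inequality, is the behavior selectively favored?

Hamilton's rule: the trait is favored when the sum of r·B over every recipient exceeds the actor's cost C.
r to a half first cousin = 0.0625 (half first cousins share one grandparent — one path of length 4: r = (1/2)^4 = 1/16).
r to a half-sibling = 0.25 (half-sibs share one parent — one path of length 2: r = (1/2)^2 = 1/4).
r to an offspring = 1/2 (one parent–offspring link: r = (1/2)^1 = 1/2).
Summing one r·B term per recipient: 1·0.0625·0.452 + 1·0.25·0.362 + 2·0.5·0.122 = 0.24075.
0.24075 < 0.41: the indirect benefit is less than the cost.

No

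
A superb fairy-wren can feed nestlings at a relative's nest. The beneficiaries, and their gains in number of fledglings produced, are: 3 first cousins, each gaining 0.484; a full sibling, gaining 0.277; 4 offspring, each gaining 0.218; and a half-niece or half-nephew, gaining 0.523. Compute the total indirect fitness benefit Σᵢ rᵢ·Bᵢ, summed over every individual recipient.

0.821375

r to a first cousin = 0.125 (first cousins share one grandparent pair — two paths of length 4: r = 2·(1/2)^4 = 1/8).
r to a full sibling = 0.5 (full sibs share both parents — two paths of length 2: r = 2·(1/2)^2 = 1/2).
r to an offspring = 1/2 (one parent–offspring link: r = (1/2)^1 = 1/2).
r to a half-niece or half-nephew = 0.125 (half-aunt/uncle↔niece/nephew: one path of length 3: r = (1/2)^3 = 1/8).
Summing one r·B term per recipient: 3·0.125·0.484 + 1·0.5·0.277 + 4·0.5·0.218 + 1·0.125·0.523 = 0.821375.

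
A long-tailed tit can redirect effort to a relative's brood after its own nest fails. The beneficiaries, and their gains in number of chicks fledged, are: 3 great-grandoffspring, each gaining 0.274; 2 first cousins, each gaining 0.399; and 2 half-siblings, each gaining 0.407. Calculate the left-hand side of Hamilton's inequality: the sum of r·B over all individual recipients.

r to a great-grandoffspring = 1/8 (three parent–offspring links: r = (1/2)^3 = 1/8).
r to a first cousin = 0.125 (first cousins share one grandparent pair — two paths of length 4: r = 2·(1/2)^4 = 1/8).
r to a half-sibling = 1/4 (half-sibs share one parent — one path of length 2: r = (1/2)^2 = 1/4).
Summing one r·B term per recipient: 3·0.125·0.274 + 2·0.125·0.399 + 2·0.25·0.407 = 0.406.

0.406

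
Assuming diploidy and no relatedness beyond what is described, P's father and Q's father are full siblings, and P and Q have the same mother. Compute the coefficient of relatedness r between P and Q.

0.375

Relatedness sums over independent paths through distinct common ancestors.
P and Q are related in two ways: first cousins through their fathers (r = 1/8) and half-sibs through their shared mother (r = 1/4).
r = 1/8 + 1/4 = 3/8 = 0.375.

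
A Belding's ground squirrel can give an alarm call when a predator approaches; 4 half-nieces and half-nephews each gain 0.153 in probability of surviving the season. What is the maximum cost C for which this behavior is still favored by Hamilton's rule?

r to a half-niece or half-nephew = 1/8 (half-aunt/uncle↔niece/nephew: one path of length 3: r = (1/2)^3 = 1/8).
Hamilton's rule: n·r·B > C, so the trait is favored while C < n·r·B = 4·0.125·0.153 = 0.0765.

0.0765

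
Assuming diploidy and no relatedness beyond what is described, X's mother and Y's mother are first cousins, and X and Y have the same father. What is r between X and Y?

0.28125

Wright's path rule: contributions from independent ancestry routes add.
X and Y are related in two ways: second cousins through their mothers (r = 1/32) and half-sibs through their shared father (r = 1/4).
r = 1/32 + 1/4 = 9/32 = 0.28125.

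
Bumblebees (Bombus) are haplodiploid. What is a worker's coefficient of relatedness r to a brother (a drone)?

0.25

Her haploid brother carries none of their father's genes and a random half of their mother's genome; that half matches the maternal half of her own genome with probability 1/2: r = 1/2 · 1/2 = 1/4.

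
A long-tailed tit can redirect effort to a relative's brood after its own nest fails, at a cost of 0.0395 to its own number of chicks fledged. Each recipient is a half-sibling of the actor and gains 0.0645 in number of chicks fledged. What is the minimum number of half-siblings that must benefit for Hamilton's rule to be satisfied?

3

r to a half-sibling = 0.25 (half-sibs share one parent — one path of length 2: r = (1/2)^2 = 1/4).
Hamilton's rule: n·r·B > C  ⇒  n > C/(r·B) = 0.0395/(0.25·0.0645) = 2.45.
The smallest integer exceeding 2.45 is 3.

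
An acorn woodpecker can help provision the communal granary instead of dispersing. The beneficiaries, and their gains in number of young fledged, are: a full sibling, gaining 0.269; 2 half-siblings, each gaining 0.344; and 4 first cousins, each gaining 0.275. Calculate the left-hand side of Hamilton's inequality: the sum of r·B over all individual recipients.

r to a full sibling = 1/2 (full sibs share both parents — two paths of length 2: r = 2·(1/2)^2 = 1/2).
r to a half-sibling = 1/4 (half-sibs share one parent — one path of length 2: r = (1/2)^2 = 1/4).
r to a first cousin = 0.125 (first cousins share one grandparent pair — two paths of length 4: r = 2·(1/2)^4 = 1/8).
Summing one r·B term per recipient: 1·0.5·0.269 + 2·0.25·0.344 + 4·0.125·0.275 = 0.444.

0.444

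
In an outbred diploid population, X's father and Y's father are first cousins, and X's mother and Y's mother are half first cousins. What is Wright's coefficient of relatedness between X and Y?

0.046875

Independent pedigree routes through distinct common ancestors add.
X and Y are related in two ways: second cousins through their fathers (r = 1/32) and half second cousins through their mothers (r = 1/64).
r = 1/32 + 1/64 = 0.046875.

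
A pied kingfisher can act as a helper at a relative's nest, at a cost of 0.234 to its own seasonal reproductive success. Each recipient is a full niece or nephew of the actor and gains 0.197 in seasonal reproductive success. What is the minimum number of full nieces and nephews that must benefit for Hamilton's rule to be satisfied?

r to a full niece or nephew = 0.25 (full aunt/uncle↔niece/nephew: two paths of length 3 through the shared grandparent pair: r = 2·(1/2)^3 = 1/4).
Hamilton's rule: n·r·B > C  ⇒  n > C/(r·B) = 0.234/(0.25·0.197) = 4.751.
The smallest integer exceeding 4.751 is 5.

5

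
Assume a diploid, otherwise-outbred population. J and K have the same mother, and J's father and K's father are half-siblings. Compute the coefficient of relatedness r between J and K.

Independent pedigree routes through distinct common ancestors add.
J and K are related in two ways: half-sibs through their shared mother (r = 1/4) and half first cousins through their fathers (r = 1/16).
r = 1/4 + 1/16 = 0.3125.

0.3125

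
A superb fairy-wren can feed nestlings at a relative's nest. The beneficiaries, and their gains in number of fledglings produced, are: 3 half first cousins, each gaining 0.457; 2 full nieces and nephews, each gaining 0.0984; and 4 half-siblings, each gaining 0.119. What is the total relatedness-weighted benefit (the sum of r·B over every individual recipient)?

r to a half first cousin = 0.0625 (half first cousins share one grandparent — one path of length 4: r = (1/2)^4 = 1/16).
r to a full niece or nephew = 0.25 (full aunt/uncle↔niece/nephew: two paths of length 3 through the shared grandparent pair: r = 2·(1/2)^3 = 1/4).
r to a half-sibling = 1/4 (half-sibs share one parent — one path of length 2: r = (1/2)^2 = 1/4).
Summing one r·B term per recipient: 3·0.0625·0.457 + 2·0.25·0.0984 + 4·0.25·0.119 = 0.2538875.

0.2538875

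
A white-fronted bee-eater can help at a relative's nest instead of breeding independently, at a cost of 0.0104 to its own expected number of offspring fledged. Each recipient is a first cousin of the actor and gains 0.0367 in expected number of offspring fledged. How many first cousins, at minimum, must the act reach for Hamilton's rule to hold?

r to a first cousin = 0.125 (first cousins share one grandparent pair — two paths of length 4: r = 2·(1/2)^4 = 1/8).
Hamilton's rule: n·r·B > C  ⇒  n > C/(r·B) = 0.0104/(0.125·0.0367) = 2.267.
The smallest integer exceeding 2.267 is 3.

3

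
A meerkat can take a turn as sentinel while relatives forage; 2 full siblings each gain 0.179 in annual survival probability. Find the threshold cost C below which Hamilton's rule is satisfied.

0.179

r to a full sibling = 0.5 (full sibs share both parents — two paths of length 2: r = 2·(1/2)^2 = 1/2).
Hamilton's rule: n·r·B > C, so the trait is favored while C < n·r·B = 2·0.5·0.179 = 0.179.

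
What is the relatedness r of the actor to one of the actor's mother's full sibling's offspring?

Each parent–offspring link contributes a factor of 1/2, and independent paths through distinct common ancestors add.
First cousins share one grandparent pair — two paths of length 4: r = 2·(1/2)^4 = 1/8.

0.125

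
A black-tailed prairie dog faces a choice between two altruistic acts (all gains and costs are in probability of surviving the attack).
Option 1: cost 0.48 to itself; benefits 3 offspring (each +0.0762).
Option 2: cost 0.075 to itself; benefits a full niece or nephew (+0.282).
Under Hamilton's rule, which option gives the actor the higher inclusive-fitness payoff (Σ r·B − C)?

Option 2

Option 1: r to an offspring = 0.5.
Option 1: Σ r·B − C = (3·0.5·0.0762) − 0.48 = -0.3657.
Option 2: r to a full niece or nephew = 0.25.
Option 2: Σ r·B − C = (1·0.25·0.282) − 0.075 = -0.0045.
Option 2 has the higher net inclusive-fitness payoff.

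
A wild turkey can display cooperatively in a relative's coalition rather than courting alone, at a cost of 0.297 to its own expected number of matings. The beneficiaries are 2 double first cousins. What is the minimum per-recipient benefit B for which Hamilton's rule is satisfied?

0.594

r to a double first cousin = 1/4 (double first cousins share both grandparent pairs — four paths of length 4: r = 4·(1/2)^4 = 1/4).
Hamilton's rule with n recipients of equal r: n·r·B > C, so B > C/(n·r) = 0.297/(2·0.25) = 0.594.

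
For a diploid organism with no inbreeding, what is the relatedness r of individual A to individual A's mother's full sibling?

Each parent–offspring link contributes a factor of 1/2, and independent paths through distinct common ancestors add.
Full aunt/uncle↔niece/nephew: two paths of length 3 through the shared grandparent pair: r = 2·(1/2)^3 = 1/4.

0.25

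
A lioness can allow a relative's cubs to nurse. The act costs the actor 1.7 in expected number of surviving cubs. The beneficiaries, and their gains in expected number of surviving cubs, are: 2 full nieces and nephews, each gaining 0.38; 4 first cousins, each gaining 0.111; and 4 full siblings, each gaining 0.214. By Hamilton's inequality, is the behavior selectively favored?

Hamilton's rule: the trait is favored when the sum of r·B over every recipient exceeds the actor's cost C.
r to a full niece or nephew = 0.25 (full aunt/uncle↔niece/nephew: two paths of length 3 through the shared grandparent pair: r = 2·(1/2)^3 = 1/4).
r to a first cousin = 0.125 (first cousins share one grandparent pair — two paths of length 4: r = 2·(1/2)^4 = 1/8).
r to a full sibling = 1/2 (full sibs share both parents — two paths of length 2: r = 2·(1/2)^2 = 1/2).
Summing one r·B term per recipient: 2·0.25·0.38 + 4·0.125·0.111 + 4·0.5·0.214 = 0.6735.
0.6735 < 1.7: the indirect benefit is less than the cost.

No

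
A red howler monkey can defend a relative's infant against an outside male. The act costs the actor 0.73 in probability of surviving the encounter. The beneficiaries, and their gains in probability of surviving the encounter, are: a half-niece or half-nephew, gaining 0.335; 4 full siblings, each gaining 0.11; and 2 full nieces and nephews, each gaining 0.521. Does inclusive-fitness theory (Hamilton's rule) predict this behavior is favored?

Hamilton's rule: the trait is favored when the sum of r·B over every recipient exceeds the actor's cost C.
r to a half-niece or half-nephew = 0.125 (half-aunt/uncle↔niece/nephew: one path of length 3: r = (1/2)^3 = 1/8).
r to a full sibling = 1/2 (full sibs share both parents — two paths of length 2: r = 2·(1/2)^2 = 1/2).
r to a full niece or nephew = 0.25 (full aunt/uncle↔niece/nephew: two paths of length 3 through the shared grandparent pair: r = 2·(1/2)^3 = 1/4).
Summing one r·B term per recipient: 1·0.125·0.335 + 4·0.5·0.11 + 2·0.25·0.521 = 0.522375.
0.522375 < 0.73: the indirect benefit is less than the cost.

No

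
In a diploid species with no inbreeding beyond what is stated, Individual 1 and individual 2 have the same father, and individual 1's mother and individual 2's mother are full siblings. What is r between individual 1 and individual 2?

0.375

Independent pedigree routes through distinct common ancestors add.
Individual 1 and individual 2 are related in two ways: half-sibs through their shared father (r = 1/4) and first cousins through their mothers (r = 1/8).
r = 1/4 + 1/8 = 0.375.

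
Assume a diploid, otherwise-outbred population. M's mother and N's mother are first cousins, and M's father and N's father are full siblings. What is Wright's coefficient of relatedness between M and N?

Wright's path rule: contributions from independent ancestry routes add.
M and N are related in two ways: second cousins through their mothers (r = 1/32) and first cousins through their fathers (r = 1/8).
r = 1/32 + 1/8 = 5/32 = 0.15625.

0.15625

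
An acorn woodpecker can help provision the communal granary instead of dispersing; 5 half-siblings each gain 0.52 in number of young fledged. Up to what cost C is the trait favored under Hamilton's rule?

0.65

r to a half-sibling = 1/4 (half-sibs share one parent — one path of length 2: r = (1/2)^2 = 1/4).
Hamilton's rule: n·r·B > C, so the trait is favored while C < n·r·B = 5·0.25·0.52 = 0.65.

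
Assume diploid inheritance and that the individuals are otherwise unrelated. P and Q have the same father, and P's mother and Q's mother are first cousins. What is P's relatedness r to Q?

0.28125

Relatedness sums over independent paths through distinct common ancestors.
P and Q are related in two ways: half-sibs through their shared father (r = 1/4) and second cousins through their mothers (r = 1/32).
r = 1/4 + 1/32 = 0.28125.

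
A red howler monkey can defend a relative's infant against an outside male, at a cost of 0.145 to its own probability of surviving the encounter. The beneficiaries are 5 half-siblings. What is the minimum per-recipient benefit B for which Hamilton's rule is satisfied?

r to a half-sibling = 1/4 (half-sibs share one parent — one path of length 2: r = (1/2)^2 = 1/4).
Hamilton's rule with n recipients of equal r: n·r·B > C, so B > C/(n·r) = 0.145/(5·0.25) = 0.116.

0.116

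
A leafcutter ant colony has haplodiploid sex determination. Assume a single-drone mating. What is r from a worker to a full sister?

0.75

Haplodiploid full sisters inherit their father's entire haploid genome identically (contributing 1/2) and on average half of their mother's contribution (1/2 · 1/2 = 1/4); r = 1/2 + 1/4 = 3/4.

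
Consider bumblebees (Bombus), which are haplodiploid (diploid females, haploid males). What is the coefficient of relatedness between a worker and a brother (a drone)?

Her haploid brother carries none of their father's genes and a random half of their mother's genome; that half matches the maternal half of her own genome with probability 1/2: r = 1/2 · 1/2 = 1/4.

0.25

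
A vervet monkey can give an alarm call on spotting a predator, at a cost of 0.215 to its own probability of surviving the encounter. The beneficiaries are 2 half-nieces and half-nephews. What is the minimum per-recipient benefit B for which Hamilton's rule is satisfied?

0.86

r to a half-niece or half-nephew = 0.125 (half-aunt/uncle↔niece/nephew: one path of length 3: r = (1/2)^3 = 1/8).
Hamilton's rule with n recipients of equal r: n·r·B > C, so B > C/(n·r) = 0.215/(2·0.125) = 0.86.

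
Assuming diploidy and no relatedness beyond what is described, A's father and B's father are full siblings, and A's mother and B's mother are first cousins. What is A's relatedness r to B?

0.15625

With two independent routes of shared ancestry, r is the sum of the two contributions.
A and B are related in two ways: first cousins through their fathers (r = 1/8) and second cousins through their mothers (r = 1/32).
r = 1/8 + 1/32 = 0.15625.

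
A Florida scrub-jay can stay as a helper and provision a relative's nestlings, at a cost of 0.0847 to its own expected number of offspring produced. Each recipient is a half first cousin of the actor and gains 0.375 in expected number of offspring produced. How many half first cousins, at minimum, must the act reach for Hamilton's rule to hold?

r to a half first cousin = 0.0625 (half first cousins share one grandparent — one path of length 4: r = (1/2)^4 = 1/16).
Hamilton's rule: n·r·B > C  ⇒  n > C/(r·B) = 0.0847/(0.0625·0.375) = 3.614.
The smallest integer exceeding 3.614 is 4.

4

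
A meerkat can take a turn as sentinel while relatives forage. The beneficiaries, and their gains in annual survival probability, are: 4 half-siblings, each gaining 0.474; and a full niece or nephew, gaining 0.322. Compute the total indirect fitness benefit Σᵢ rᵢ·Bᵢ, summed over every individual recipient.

r to a half-sibling = 0.25 (half-sibs share one parent — one path of length 2: r = (1/2)^2 = 1/4).
r to a full niece or nephew = 1/4 (full aunt/uncle↔niece/nephew: two paths of length 3 through the shared grandparent pair: r = 2·(1/2)^3 = 1/4).
Summing one r·B term per recipient: 4·0.25·0.474 + 1·0.25·0.322 = 0.5545.

0.5545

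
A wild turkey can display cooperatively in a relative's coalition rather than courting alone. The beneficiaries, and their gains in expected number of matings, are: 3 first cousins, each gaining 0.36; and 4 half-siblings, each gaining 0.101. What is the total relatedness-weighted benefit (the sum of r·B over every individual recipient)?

r to a first cousin = 1/8 (first cousins share one grandparent pair — two paths of length 4: r = 2·(1/2)^4 = 1/8).
r to a half-sibling = 1/4 (half-sibs share one parent — one path of length 2: r = (1/2)^2 = 1/4).
Summing one r·B term per recipient: 3·0.125·0.36 + 4·0.25·0.101 = 0.236.

0.236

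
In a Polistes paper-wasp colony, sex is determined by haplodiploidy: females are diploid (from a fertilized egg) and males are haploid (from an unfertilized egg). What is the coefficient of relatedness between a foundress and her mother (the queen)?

One meiotic link between diploid queen and diploid daughter: r = 1/2.

0.5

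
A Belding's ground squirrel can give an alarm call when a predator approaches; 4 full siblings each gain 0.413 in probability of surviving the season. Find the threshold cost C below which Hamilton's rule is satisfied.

0.826

r to a full sibling = 0.5 (full sibs share both parents — two paths of length 2: r = 2·(1/2)^2 = 1/2).
Hamilton's rule: n·r·B > C, so the trait is favored while C < n·r·B = 4·0.5·0.413 = 0.826.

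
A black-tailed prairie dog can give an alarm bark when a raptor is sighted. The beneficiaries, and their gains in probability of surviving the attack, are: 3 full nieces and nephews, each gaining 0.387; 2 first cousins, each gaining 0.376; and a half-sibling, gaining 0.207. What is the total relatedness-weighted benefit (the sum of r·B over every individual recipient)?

r to a full niece or nephew = 0.25 (full aunt/uncle↔niece/nephew: two paths of length 3 through the shared grandparent pair: r = 2·(1/2)^3 = 1/4).
r to a first cousin = 1/8 (first cousins share one grandparent pair — two paths of length 4: r = 2·(1/2)^4 = 1/8).
r to a half-sibling = 1/4 (half-sibs share one parent — one path of length 2: r = (1/2)^2 = 1/4).
Summing one r·B term per recipient: 3·0.25·0.387 + 2·0.125·0.376 + 1·0.25·0.207 = 0.436.

0.436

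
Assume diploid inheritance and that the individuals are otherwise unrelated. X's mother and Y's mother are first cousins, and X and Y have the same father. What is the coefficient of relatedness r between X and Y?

Relatedness sums over independent paths through distinct common ancestors.
X and Y are related in two ways: second cousins through their mothers (r = 1/32) and half-sibs through their shared father (r = 1/4).
r = 1/32 + 1/4 = 0.28125.

0.28125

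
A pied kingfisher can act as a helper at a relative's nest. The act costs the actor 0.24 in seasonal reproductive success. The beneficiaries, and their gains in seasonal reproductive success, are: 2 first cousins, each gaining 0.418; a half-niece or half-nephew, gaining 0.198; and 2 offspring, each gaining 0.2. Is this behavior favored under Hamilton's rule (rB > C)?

Hamilton's rule: the trait is favored when the sum of r·B over every recipient exceeds the actor's cost C.
r to a first cousin = 1/8 (first cousins share one grandparent pair — two paths of length 4: r = 2·(1/2)^4 = 1/8).
r to a half-niece or half-nephew = 0.125 (half-aunt/uncle↔niece/nephew: one path of length 3: r = (1/2)^3 = 1/8).
r to an offspring = 0.5 (one parent–offspring link: r = (1/2)^1 = 1/2).
Summing one r·B term per recipient: 2·0.125·0.418 + 1·0.125·0.198 + 2·0.5·0.2 = 0.32925.
0.32925 > 0.24: the indirect benefit exceeds the cost.

Yes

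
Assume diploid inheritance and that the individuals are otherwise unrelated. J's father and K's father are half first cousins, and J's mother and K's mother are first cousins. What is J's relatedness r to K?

0.046875

Wright's path rule: contributions from independent ancestry routes add.
J and K are related in two ways: half second cousins through their fathers (r = 1/64) and second cousins through their mothers (r = 1/32).
r = 1/64 + 1/32 = 3/64 = 0.046875.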